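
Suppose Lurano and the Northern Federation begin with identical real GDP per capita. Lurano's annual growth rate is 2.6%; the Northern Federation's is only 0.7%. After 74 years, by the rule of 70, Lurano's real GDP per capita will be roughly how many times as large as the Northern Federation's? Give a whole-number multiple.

≈ 4 times

Rate gap = 2.6% − 0.7% = 1.9 points.
The ratio doubles every 70/1.9 ≈ 36.84 years.
74/36.84 ≈ 2.01 doublings → ratio ≈ 2^2.01 ≈ 4.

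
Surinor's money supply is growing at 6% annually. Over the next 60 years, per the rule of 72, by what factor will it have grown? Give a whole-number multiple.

about 32 times

At 6% one doubling takes ≈ 12.00 years; 60 years is 5 of them, so ×32.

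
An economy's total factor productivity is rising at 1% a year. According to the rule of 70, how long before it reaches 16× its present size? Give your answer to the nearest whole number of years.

One doubling takes 70/1 = 70.00 years.
16 = 2^4, so 4 doublings → 280 years.

≈ 280 years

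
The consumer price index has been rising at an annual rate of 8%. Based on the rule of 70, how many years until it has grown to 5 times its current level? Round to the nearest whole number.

20 years

Doubling time ≈ 70/8 = 8.75 years.
5× is log₂ 5 ≈ 2.32 doublings, so ≈ 2.32 × 8.75 = 20 years.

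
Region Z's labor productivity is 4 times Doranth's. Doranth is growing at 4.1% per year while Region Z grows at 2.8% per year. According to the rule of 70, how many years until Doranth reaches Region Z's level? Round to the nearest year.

What matters is the difference: 1.3 pp.
Rule of 70 on the gap: the ratio halves every 70/1.3 ≈ 53.85 years.
A 4 times gap closes after 2 halvings: 2 × 53.85 ≈ 108 years.

around 108 years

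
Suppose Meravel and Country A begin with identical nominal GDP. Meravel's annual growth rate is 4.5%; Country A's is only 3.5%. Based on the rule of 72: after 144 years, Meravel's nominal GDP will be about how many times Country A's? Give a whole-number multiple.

Rate gap = 4.5% − 3.5% = 1 point.
The ratio doubles every 72/1 ≈ 72.00 years.
144/72.00 ≈ 2.00 doublings → ratio ≈ 2^2.00 ≈ 4.

≈ 4 times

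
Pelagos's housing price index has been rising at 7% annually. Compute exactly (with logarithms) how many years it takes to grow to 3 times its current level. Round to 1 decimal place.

t = ln(3) / ln(1 + 0.07) = 1.0986 / 0.067659 ≈ 16.24.

16.2 years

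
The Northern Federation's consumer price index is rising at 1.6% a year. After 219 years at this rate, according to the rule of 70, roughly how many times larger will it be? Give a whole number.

approximately 32 times

Doubling time ≈ 70/1.6 = 43.75 years.
219/43.75 ≈ 5 doublings, so about 2^5 = 32×.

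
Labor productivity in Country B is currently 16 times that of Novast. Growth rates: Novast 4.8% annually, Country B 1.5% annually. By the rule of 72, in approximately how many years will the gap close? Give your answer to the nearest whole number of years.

Novast gains on Country B at 4.8% − 1.5% = 3.3 points a year.
At that relative rate the gap halves every 72/3.3 ≈ 21.82 years.
A 16 times gap closes after 4 halvings: 4 × 21.82 ≈ 87 years.

≈ 87 years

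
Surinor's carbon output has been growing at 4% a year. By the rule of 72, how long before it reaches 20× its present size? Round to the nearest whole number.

around 78 years

Doubling time ≈ 72/4 = 18.00 years.
20× is log₂ 20 ≈ 4.32 doublings, so ≈ 4.32 × 18.00 = 78 years.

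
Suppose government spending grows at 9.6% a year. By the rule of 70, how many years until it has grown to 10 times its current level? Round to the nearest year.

24 years

Doubling time ≈ 70/9.6 = 7.29 years.
10× is log₂ 10 ≈ 3.32 doublings, so ≈ 3.32 × 7.29 = 24 years.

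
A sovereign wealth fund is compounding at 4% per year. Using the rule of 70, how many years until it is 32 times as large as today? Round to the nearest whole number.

88 years

Doubling time ≈ 70/4 = 17.50 years.
32 = 2^5, so 5 doublings → 88 years.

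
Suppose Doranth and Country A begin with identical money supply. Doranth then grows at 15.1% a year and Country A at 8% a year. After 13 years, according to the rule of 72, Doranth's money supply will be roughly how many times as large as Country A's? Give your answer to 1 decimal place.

approximately 2.4 times

Rate gap = 15.1% − 8% = 7.1 points.
The ratio doubles every 72/7.1 ≈ 10.14 years.
13/10.14 ≈ 1.28 doublings → ratio ≈ 2^1.28 ≈ 2.4.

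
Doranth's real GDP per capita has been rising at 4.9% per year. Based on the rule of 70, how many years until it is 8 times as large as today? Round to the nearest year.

At 4.9% it doubles every 70/4.9 ≈ 14.29 years.
8× is 3 doublings, so 3 × 14.29 ≈ 43 years.

43 years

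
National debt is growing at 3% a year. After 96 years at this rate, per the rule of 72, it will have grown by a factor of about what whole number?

≈ 16 times

Doubling time ≈ 72/3 = 24.00 years.
96/24.00 ≈ 4 doublings, so about 2^4 = 16×.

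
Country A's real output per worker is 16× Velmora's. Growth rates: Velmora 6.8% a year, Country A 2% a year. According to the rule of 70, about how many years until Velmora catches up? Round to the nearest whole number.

58 years

What matters is the difference: 4.8 pp.
Rule of 70 on the gap: the ratio halves every 70/4.8 ≈ 14.58 years.
A 16× gap closes after 4 halvings: 4 × 14.58 ≈ 58 years.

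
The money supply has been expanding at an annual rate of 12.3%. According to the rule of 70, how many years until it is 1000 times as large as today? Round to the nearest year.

about 57 years

At 12.3% it doubles every 70/12.3 ≈ 5.69 years.
Reaching 1000× takes log₂(1000) ≈ 9.97 doublings.
9.97 × 5.69 ≈ 57 years.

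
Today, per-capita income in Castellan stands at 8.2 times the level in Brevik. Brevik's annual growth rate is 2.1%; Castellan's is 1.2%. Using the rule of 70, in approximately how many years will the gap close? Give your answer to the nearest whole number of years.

236 years

The growth-rate gap is 2.1% − 1.2% = 0.9 percentage points.
So the ratio between them halves every 70/0.9 ≈ 77.78 years.
An 8.2 times gap takes log₂(8.2) ≈ 3.04 halvings to close: 3.04 × 77.78 ≈ 236 years.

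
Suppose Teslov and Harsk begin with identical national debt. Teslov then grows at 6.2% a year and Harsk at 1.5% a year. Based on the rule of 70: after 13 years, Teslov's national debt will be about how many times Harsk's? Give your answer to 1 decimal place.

Rate gap = 6.2% − 1.5% = 4.7 points.
The ratio doubles every 70/4.7 ≈ 14.89 years.
13/14.89 ≈ 0.87 doublings → ratio ≈ 2^0.87 ≈ 1.8.

approximately 1.8 times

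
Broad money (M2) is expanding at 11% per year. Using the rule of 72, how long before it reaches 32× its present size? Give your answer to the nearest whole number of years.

At 11% it doubles every 72/11 ≈ 6.55 years.
32× is 5 doublings, so 5 × 6.55 ≈ 33 years.

roughly 33 years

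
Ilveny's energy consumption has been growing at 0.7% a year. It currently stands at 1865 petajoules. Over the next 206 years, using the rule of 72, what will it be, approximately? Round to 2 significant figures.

Doubling time ≈ 72/0.7 = 102.86 years.
206 years is 206/102.86 ≈ 2.00 doublings, a factor of 2^2.00 ≈ 4.00.
1865 × 4.00 ≈ 7500 petajoules.

approximately 7500 petajoules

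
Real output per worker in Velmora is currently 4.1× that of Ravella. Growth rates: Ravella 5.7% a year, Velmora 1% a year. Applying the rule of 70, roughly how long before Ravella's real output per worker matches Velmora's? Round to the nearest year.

The growth-rate gap is 5.7% − 1% = 4.7 percentage points.
So the ratio between them halves every 70/4.7 ≈ 14.89 years.
A 4.1× gap takes log₂(4.1) ≈ 2.04 halvings to close: 2.04 × 14.89 ≈ 30 years.

≈ 30 years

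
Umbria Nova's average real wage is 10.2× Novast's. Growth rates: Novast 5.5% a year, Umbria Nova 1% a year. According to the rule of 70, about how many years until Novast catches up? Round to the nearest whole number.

about 52 years

The growth-rate gap is 5.5% − 1% = 4.5 percentage points.
So the ratio between them halves every 70/4.5 ≈ 15.56 years.
A 10.2× gap takes log₂(10.2) ≈ 3.35 halvings to close: 3.35 × 15.56 ≈ 52 years.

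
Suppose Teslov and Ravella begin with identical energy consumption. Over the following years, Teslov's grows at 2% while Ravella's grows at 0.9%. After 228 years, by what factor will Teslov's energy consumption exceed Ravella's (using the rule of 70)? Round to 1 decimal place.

Rate gap = 2% − 0.9% = 1.1 points.
The ratio doubles every 70/1.1 ≈ 63.64 years.
228/63.64 ≈ 3.58 doublings → ratio ≈ 2^3.58 ≈ 12.0.

approximately 12.0 times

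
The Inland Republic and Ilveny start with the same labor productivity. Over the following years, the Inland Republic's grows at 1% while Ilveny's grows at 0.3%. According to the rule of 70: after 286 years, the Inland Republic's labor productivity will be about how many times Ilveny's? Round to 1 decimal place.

about 7.3 times

Only the 0.7-point difference matters.
70/0.7 ≈ 100.00 years per doubling of the ratio; 286 years gives 2.86 doublings, so ≈ 7.3×.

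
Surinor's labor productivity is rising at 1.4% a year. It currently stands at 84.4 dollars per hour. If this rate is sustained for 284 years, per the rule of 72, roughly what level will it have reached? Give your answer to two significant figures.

approximately 3900 dollars per hour

Doubling time ≈ 72/1.4 = 51.43 years.
284 years is 284/51.43 ≈ 5.52 doublings, a factor of 2^5.52 ≈ 45.89.
84.4 × 45.89 ≈ 3900 dollars per hour.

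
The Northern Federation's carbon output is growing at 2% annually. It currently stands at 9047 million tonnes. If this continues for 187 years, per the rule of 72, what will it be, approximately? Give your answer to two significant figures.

≈ 330000 million tonnes

It doubles every 72/2 ≈ 36.00 years, so 187 years is 5.19 doublings.
2^5.19 ≈ 36.50; 9047 × 36.50 ≈ 330000 million tonnes.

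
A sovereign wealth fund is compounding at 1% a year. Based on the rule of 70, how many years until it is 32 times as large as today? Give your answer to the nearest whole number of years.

Doubling time ≈ 70/1 = 70.00 years.
32 = 2^5, so 5 doublings → 350 years.

approximately 350 years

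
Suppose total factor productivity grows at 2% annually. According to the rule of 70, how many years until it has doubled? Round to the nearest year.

Doubling time ≈ 70 / 2 = 35.00 years.

about 35 years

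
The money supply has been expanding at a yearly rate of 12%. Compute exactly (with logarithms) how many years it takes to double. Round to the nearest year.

t = ln(2) / ln(1 + 0.12) = 0.6931 / 0.113329 ≈ 6.12.
≈ 6 years.

6 years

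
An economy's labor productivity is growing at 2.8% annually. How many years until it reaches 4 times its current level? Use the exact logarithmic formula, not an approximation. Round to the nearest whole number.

50 years

t = ln(4) / ln(1 + 0.028) = 1.3863 / 0.027615 ≈ 50.20.
≈ 50 years.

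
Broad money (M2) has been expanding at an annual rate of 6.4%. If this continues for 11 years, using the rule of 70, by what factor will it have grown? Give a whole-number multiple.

≈ 2 times

Doubling time ≈ 70/6.4 = 10.94 years.
11/10.94 ≈ 1 doubling, so about 2^1 = 2×.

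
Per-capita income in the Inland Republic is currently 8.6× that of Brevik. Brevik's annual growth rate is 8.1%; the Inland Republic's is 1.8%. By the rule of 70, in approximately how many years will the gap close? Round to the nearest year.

roughly 34 years

The growth-rate gap is 8.1% − 1.8% = 6.3 percentage points.
So the ratio between them halves every 70/6.3 ≈ 11.11 years.
An 8.6× gap takes log₂(8.6) ≈ 3.10 halvings to close: 3.10 × 11.11 ≈ 34 years.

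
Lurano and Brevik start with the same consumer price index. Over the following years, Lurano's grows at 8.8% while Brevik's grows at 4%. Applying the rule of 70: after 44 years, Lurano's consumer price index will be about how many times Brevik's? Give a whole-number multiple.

approximately 8 times

Only the 4.8-point difference matters.
70/4.8 ≈ 14.58 years per doubling of the ratio; 44 years gives 3.02 doublings, so ≈ 8×.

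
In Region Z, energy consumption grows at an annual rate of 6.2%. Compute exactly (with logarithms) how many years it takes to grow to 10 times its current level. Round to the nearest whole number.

t = ln(10) / ln(1 + 0.062) = 2.3026 / 0.060154 ≈ 38.28.
≈ 38 years.

38 years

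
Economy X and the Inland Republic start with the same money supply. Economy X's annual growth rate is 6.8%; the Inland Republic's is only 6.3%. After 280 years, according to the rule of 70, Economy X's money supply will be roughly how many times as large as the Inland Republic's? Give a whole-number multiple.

≈ 4 times

Only the 0.5-point difference matters.
70/0.5 ≈ 140.00 years per doubling of the ratio; 280 years gives 2.00 doublings, so ≈ 4×.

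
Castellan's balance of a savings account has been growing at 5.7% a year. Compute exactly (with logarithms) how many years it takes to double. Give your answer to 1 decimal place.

12.5 years

t = ln(2) / ln(1 + 0.057) = 0.6931 / 0.055435 ≈ 12.50.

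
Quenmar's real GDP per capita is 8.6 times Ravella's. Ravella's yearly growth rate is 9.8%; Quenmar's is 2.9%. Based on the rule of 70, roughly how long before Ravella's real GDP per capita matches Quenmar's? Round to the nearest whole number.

Ravella gains on Quenmar at 9.8% − 2.9% = 6.9 points a year.
At that relative rate the gap halves every 70/6.9 ≈ 10.14 years.
An 8.6 times gap takes log₂(8.6) ≈ 3.10 halvings to close: 3.10 × 10.14 ≈ 31 years.

31 years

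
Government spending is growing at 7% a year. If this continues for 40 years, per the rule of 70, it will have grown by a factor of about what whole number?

At 7% one doubling takes ≈ 10.00 years; 40 years is 4 of them, so ×16.

roughly 16 times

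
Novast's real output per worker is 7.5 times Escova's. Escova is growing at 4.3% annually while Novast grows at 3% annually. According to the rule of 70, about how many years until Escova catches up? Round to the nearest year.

≈ 157 years

What matters is the difference: 1.3 pp.
Rule of 70 on the gap: the ratio halves every 70/1.3 ≈ 53.85 years.
A 7.5 times gap takes log₂(7.5) ≈ 2.91 halvings to close: 2.91 × 53.85 ≈ 157 years.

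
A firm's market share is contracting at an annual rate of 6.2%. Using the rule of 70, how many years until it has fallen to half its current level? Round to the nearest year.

Falling at 6.2%, it halves about every 70/6.2 = 11.29 years.

around 11 years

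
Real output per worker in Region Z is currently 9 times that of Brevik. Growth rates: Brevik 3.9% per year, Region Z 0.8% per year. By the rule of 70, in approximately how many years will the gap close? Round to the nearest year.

about 72 years

Brevik gains on Region Z at 3.9% − 0.8% = 3.1 points a year.
At that relative rate the gap halves every 70/3.1 ≈ 22.58 years.
A 9 times gap takes log₂(9) ≈ 3.17 halvings to close: 3.17 × 22.58 ≈ 72 years.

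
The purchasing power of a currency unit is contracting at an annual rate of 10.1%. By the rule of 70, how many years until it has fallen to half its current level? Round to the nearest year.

around 7 years

Falling at 10.1%, it halves about every 70/10.1 = 6.93 years.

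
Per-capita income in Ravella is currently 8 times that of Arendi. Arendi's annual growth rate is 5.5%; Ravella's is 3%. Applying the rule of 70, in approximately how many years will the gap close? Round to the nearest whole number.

around 84 years

What matters is the difference: 2.5 pp.
Rule of 70 on the gap: the ratio halves every 70/2.5 ≈ 28.00 years.
An 8 times gap closes after 3 halvings: 3 × 28.00 ≈ 84 years.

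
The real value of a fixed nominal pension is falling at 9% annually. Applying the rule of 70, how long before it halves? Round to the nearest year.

around 8 years

Halving time ≈ 70 / 9 = 7.78 → 8 years.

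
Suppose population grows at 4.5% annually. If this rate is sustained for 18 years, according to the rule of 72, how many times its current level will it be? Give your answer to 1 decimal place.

≈ 2.2 times

Doubling time ≈ 72/4.5 = 16.00 years.
18 years / 16.00 ≈ 1.13 doublings → factor 2^1.13 ≈ 2.2.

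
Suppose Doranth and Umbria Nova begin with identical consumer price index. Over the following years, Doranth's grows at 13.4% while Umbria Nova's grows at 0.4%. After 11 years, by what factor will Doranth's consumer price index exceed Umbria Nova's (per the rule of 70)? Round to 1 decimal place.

Rate gap = 13.4% − 0.4% = 13 points.
The ratio doubles every 70/13 ≈ 5.38 years.
11/5.38 ≈ 2.04 doublings → ratio ≈ 2^2.04 ≈ 4.1.

≈ 4.1 times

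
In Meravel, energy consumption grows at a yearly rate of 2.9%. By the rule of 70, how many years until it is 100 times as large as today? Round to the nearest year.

around 160 years

Doubling time ≈ 70/2.9 = 24.14 years.
100× is log₂ 100 ≈ 6.64 doublings, so ≈ 6.64 × 24.14 = 160 years.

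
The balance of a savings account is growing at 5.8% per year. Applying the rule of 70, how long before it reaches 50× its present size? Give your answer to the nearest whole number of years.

At 5.8% it doubles every 70/5.8 ≈ 12.07 years.
50× is log₂ 50 ≈ 5.64 doublings, so ≈ 5.64 × 12.07 = 68 years.

approximately 68 years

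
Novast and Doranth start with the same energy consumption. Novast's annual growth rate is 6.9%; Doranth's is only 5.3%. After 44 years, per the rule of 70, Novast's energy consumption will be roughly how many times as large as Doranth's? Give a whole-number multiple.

Only the 1.6-point difference matters.
70/1.6 ≈ 43.75 years per doubling of the ratio; 44 years gives 1.01 doublings, so ≈ 2×.

approximately 2 times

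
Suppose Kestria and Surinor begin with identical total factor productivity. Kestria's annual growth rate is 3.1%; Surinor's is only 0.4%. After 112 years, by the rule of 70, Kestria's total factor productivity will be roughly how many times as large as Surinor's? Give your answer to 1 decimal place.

20.0 times

Only the 2.7-point difference matters.
70/2.7 ≈ 25.93 years per doubling of the ratio; 112 years gives 4.32 doublings, so ≈ 20.0×.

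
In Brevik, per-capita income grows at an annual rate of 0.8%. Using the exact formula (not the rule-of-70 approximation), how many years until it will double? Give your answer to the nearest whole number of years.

t = ln(2) / ln(1 + 0.008) = 0.6931 / 0.007968 ≈ 86.99.
≈ 87 years.

87 years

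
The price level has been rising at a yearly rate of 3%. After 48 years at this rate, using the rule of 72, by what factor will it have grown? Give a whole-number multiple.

about 4 times

Doubling time ≈ 72/3 = 24.00 years.
48/24.00 ≈ 2 doublings, so about 2^2 = 4×.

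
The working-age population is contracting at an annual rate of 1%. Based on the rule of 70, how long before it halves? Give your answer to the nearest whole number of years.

roughly 70 years

The rule works in reverse for decay: 70/1 ≈ 70.00 years to halve.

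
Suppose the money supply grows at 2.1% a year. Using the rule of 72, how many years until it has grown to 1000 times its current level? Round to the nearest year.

Doubling time ≈ 72/2.1 = 34.29 years.
1000× is log₂ 1000 ≈ 9.97 doublings, so ≈ 9.97 × 34.29 = 342 years.

≈ 342 years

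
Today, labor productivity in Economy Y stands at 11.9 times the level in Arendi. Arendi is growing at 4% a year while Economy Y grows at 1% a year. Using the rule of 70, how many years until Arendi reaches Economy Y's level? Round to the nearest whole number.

about 83 years

What matters is the difference: 3 pp.
Rule of 70 on the gap: the ratio halves every 70/3 ≈ 23.33 years.
An 11.9 times gap takes log₂(11.9) ≈ 3.57 halvings to close: 3.57 × 23.33 ≈ 83 years.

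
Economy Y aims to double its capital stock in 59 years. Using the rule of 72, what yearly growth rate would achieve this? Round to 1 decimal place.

≈ 1.2%

72 / 59 ≈ 1.22, so about 1.2% per year.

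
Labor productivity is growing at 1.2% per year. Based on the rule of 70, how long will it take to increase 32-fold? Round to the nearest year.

292 years

One doubling takes 70/1.2 = 58.33 years.
32 = 2^5, so 5 doublings → 292 years.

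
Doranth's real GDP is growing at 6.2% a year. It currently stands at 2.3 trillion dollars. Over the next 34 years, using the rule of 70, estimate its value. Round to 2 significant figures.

roughly 19 trillion dollars

It doubles every 70/6.2 ≈ 11.29 years, so 34 years is 3.01 doublings.
2^3.01 ≈ 8.06; 2.3 × 8.06 ≈ 19 trillion dollars.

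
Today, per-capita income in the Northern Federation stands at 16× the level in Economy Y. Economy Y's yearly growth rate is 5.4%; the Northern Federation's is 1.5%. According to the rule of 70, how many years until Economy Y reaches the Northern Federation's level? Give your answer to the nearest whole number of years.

Economy Y gains on the Northern Federation at 5.4% − 1.5% = 3.9 points a year.
At that relative rate the gap halves every 70/3.9 ≈ 17.95 years.
A 16× gap closes after 4 halvings: 4 × 17.95 ≈ 72 years.

approximately 72 years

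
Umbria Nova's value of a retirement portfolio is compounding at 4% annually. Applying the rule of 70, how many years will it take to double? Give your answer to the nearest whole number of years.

around 18 years

Doubling time ≈ 70 / 4 = 17.50 years.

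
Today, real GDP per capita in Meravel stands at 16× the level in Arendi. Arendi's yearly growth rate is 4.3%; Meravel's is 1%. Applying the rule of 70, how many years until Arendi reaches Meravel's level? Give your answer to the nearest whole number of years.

Arendi gains on Meravel at 4.3% − 1% = 3.3 points a year.
At that relative rate the gap halves every 70/3.3 ≈ 21.21 years.
A 16× gap closes after 4 halvings: 4 × 21.21 ≈ 85 years.

roughly 85 years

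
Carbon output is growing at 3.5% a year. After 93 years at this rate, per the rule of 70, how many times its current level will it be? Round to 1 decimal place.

Doubles every ≈ 20.00 years (70/3.5).
93 years is 4.65 doublings; 2^4.65 ≈ 25.1×.

around 25.1 times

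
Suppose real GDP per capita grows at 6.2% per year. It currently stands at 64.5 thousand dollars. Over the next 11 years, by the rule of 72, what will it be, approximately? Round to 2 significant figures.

roughly 120 thousand dollars

It doubles every 72/6.2 ≈ 11.61 years, so 11 years is 0.95 doublings.
2^0.95 ≈ 1.93; 64.5 × 1.93 ≈ 120 thousand dollars.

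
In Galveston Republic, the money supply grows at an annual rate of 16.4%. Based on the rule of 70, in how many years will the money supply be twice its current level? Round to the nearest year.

Doubling time ≈ 70 / 16.4 = 4.27 years.

≈ 4 years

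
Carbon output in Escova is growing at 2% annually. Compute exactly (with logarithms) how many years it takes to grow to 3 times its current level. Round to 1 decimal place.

t = ln(3) / ln(1 + 0.02) = 1.0986 / 0.019803 ≈ 55.48.

55.5 years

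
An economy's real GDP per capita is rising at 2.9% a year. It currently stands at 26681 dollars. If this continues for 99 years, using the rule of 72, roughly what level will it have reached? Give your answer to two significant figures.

approximately 420000 dollars

Doubling time ≈ 72/2.9 = 24.83 years.
99 years is 99/24.83 ≈ 3.99 doublings, a factor of 2^3.99 ≈ 15.89.
26681 × 15.89 ≈ 420000 dollars.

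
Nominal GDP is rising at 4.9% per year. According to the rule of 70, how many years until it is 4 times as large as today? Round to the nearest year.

Doubling time ≈ 70/4.9 = 14.29 years.
4× is 2 doublings, so 2 × 14.29 ≈ 29 years.

approximately 29 years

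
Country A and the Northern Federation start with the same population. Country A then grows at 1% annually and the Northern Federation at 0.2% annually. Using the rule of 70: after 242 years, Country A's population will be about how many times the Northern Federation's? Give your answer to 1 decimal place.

≈ 6.8 times

Only the 0.8-point difference matters.
70/0.8 ≈ 87.50 years per doubling of the ratio; 242 years gives 2.77 doublings, so ≈ 6.8×.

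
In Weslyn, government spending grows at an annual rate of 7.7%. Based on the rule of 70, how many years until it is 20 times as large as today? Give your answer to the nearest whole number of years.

At 7.7% it doubles every 70/7.7 ≈ 9.09 years.
20× is log₂ 20 ≈ 4.32 doublings, so ≈ 4.32 × 9.09 = 39 years.

roughly 39 years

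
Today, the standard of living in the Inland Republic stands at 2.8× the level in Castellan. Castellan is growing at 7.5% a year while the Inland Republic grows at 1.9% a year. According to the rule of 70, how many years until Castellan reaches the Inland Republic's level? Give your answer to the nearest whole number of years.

The growth-rate gap is 7.5% − 1.9% = 5.6 percentage points.
So the ratio between them halves every 70/5.6 ≈ 12.50 years.
A 2.8× gap takes log₂(2.8) ≈ 1.49 halvings to close: 1.49 × 12.50 ≈ 19 years.

roughly 19 years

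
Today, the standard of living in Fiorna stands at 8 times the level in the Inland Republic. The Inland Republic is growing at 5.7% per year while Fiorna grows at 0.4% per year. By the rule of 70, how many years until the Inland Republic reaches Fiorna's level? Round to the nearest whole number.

The growth-rate gap is 5.7% − 0.4% = 5.3 percentage points.
So the ratio between them halves every 70/5.3 ≈ 13.21 years.
An 8 times gap closes after 3 halvings: 3 × 13.21 ≈ 40 years.

≈ 40 years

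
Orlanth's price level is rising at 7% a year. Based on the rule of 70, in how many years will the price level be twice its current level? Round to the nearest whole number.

around 10 years

At 7%, doubling takes about 70/7 = 10.00 years.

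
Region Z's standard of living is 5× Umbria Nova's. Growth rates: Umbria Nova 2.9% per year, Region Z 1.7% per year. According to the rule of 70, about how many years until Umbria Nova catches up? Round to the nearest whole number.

Umbria Nova gains on Region Z at 2.9% − 1.7% = 1.2 points a year.
At that relative rate the gap halves every 70/1.2 ≈ 58.33 years.
A 5× gap takes log₂(5) ≈ 2.32 halvings to close: 2.32 × 58.33 ≈ 135 years.

roughly 135 years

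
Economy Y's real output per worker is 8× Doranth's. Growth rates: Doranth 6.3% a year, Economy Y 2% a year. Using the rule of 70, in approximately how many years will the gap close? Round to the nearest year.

Doranth gains on Economy Y at 6.3% − 2% = 4.3 points a year.
At that relative rate the gap halves every 70/4.3 ≈ 16.28 years.
An 8× gap closes after 3 halvings: 3 × 16.28 ≈ 49 years.

approximately 49 years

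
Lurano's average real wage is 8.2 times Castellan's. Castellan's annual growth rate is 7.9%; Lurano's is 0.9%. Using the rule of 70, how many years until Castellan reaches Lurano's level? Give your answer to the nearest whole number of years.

approximately 30 years

Castellan gains on Lurano at 7.9% − 0.9% = 7 points a year.
At that relative rate the gap halves every 70/7 ≈ 10.00 years.
An 8.2 times gap takes log₂(8.2) ≈ 3.04 halvings to close: 3.04 × 10.00 ≈ 30 years.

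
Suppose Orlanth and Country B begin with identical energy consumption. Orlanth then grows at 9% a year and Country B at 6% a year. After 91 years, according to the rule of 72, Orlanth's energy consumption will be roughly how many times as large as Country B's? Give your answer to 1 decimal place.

Only the 3-point difference matters.
72/3 ≈ 24.00 years per doubling of the ratio; 91 years gives 3.79 doublings, so ≈ 13.8×.

approximately 13.8 times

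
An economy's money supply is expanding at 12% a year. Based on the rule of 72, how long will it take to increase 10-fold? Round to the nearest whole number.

around 20 years

At 12% it doubles every 72/12 ≈ 6.00 years.
10× is log₂ 10 ≈ 3.32 doublings, so ≈ 3.32 × 6.00 = 20 years.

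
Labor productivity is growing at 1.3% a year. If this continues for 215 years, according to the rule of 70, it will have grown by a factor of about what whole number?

roughly 16 times

Doubling time ≈ 70/1.3 = 53.85 years.
215/53.85 ≈ 4 doublings, so about 2^4 = 16×.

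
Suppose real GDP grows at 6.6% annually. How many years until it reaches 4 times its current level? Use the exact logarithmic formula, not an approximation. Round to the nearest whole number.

t = ln(4) / ln(1 + 0.066) = 1.3863 / 0.063913 ≈ 21.69.
≈ 22 years.

22 years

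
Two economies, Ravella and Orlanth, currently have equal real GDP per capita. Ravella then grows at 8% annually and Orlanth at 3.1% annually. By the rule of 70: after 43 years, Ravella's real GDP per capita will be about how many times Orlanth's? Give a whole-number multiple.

about 8 times

Rate gap = 8% − 3.1% = 4.9 points.
The ratio doubles every 70/4.9 ≈ 14.29 years.
43/14.29 ≈ 3.01 doublings → ratio ≈ 2^3.01 ≈ 8.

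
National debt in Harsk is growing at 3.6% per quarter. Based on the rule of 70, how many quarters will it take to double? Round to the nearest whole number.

around 19 quarters

At 3.6%, doubling takes about 70/3.6 = 19.44 quarters.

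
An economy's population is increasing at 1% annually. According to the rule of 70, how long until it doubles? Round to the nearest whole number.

At 1%, doubling takes about 70/1 = 70.00 years.

approximately 70 years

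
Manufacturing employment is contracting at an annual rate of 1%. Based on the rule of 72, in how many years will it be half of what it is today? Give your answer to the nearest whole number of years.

Falling at 1%, it halves about every 72/1 = 72.00 years.

roughly 72 years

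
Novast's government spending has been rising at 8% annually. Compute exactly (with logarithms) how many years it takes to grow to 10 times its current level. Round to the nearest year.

30 years

t = ln(10) / ln(1 + 0.08) = 2.3026 / 0.076961 ≈ 29.92.
≈ 30 years.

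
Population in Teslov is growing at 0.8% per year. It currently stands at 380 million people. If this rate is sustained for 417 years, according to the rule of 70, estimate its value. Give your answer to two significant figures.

It doubles every 70/0.8 ≈ 87.50 years, so 417 years is 4.77 doublings.
2^4.77 ≈ 27.28; 380 × 27.28 ≈ 10000 million people.

roughly 10000 million people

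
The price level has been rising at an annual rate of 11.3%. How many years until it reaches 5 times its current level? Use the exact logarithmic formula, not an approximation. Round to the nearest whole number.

t = ln(5) / ln(1 + 0.113) = 1.6094 / 0.107059 ≈ 15.03.
≈ 15 years.

15 years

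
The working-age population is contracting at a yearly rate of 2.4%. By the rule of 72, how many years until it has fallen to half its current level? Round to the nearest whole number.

≈ 30 years

Falling at 2.4%, it halves about every 72/2.4 = 30.00 years.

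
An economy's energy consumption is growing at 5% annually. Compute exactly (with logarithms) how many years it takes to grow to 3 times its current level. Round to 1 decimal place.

22.5 years

t = ln(3) / ln(1 + 0.05) = 1.0986 / 0.048790 ≈ 22.52.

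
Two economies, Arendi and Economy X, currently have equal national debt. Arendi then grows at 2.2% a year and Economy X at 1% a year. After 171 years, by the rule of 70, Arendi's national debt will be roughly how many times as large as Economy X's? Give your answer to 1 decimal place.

Only the 1.2-point difference matters.
70/1.2 ≈ 58.33 years per doubling of the ratio; 171 years gives 2.93 doublings, so ≈ 7.6×.

7.6 times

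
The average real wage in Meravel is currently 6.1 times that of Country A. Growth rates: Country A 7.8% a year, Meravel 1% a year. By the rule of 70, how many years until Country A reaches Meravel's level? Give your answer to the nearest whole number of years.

approximately 27 years

Country A gains on Meravel at 7.8% − 1% = 6.8 points a year.
At that relative rate the gap halves every 70/6.8 ≈ 10.29 years.
A 6.1 times gap takes log₂(6.1) ≈ 2.61 halvings to close: 2.61 × 10.29 ≈ 27 years.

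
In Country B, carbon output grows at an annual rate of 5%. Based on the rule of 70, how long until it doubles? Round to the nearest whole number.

around 14 years

Doubling time ≈ 70 / 5 = 14.00 years.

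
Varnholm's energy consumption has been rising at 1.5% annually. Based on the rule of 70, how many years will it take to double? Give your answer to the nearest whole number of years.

At 1.5%, doubling takes about 70/1.5 = 46.67 years.

47 years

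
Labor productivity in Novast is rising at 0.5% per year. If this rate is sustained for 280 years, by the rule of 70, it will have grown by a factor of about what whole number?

approximately 4 times

Doubling time ≈ 70/0.5 = 140.00 years.
280/140.00 ≈ 2 doublings, so about 2^2 = 4×.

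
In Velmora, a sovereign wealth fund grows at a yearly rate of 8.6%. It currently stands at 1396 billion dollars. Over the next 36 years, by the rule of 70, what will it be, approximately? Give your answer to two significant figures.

about 30000 billion dollars

It doubles every 70/8.6 ≈ 8.14 years, so 36 years is 4.42 doublings.
2^4.42 ≈ 21.41; 1396 × 21.41 ≈ 30000 billion dollars.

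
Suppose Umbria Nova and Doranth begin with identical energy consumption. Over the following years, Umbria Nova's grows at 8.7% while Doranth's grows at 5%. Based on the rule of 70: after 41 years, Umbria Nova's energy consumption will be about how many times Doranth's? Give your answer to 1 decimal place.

≈ 4.5 times

Umbria Nova pulls ahead at 3.7 pp per year, so the ratio doubles every 70/3.7 ≈ 18.92 years.
In 41 years that's 2.17 doublings: 2^2.17 ≈ 4.5.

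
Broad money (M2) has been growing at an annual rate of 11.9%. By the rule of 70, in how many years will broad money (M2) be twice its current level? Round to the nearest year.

around 6 years

At 11.9%, doubling takes about 70/11.9 = 5.88 years.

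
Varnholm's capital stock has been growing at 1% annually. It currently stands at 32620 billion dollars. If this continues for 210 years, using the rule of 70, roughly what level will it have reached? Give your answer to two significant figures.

It doubles every 70/1 ≈ 70.00 years, so 210 years is 3.00 doublings.
2^3.00 ≈ 8.00; 32620 × 8.00 ≈ 260000 billion dollars.

around 260000 billion dollars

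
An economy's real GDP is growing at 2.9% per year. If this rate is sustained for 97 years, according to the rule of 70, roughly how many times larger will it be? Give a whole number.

≈ 16 times

70/2.9 ≈ 24.14 years per doubling.
97 years fits 4 doublings: 2^4 = 16.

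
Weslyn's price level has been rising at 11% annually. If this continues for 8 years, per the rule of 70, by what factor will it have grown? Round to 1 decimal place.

≈ 2.4 times

Doubles every ≈ 6.36 years (70/11).
8 years is 1.26 doublings; 2^1.26 ≈ 2.4×.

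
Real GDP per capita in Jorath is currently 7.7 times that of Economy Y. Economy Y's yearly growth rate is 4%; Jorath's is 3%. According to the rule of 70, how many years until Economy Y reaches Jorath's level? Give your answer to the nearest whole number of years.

What matters is the difference: 1 pp.
Rule of 70 on the gap: the ratio halves every 70/1 ≈ 70.00 years.
A 7.7 times gap takes log₂(7.7) ≈ 2.94 halvings to close: 2.94 × 70.00 ≈ 206 years.

≈ 206 years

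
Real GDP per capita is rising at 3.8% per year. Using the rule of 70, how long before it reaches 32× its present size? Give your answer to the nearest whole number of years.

approximately 92 years

Doubling time ≈ 70/3.8 = 18.42 years.
32× is 5 doublings, so 5 × 18.42 ≈ 92 years.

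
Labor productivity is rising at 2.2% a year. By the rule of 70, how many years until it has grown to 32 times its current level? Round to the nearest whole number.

At 2.2% it doubles every 70/2.2 ≈ 31.82 years.
32× is 5 doublings, so 5 × 31.82 ≈ 159 years.

roughly 159 years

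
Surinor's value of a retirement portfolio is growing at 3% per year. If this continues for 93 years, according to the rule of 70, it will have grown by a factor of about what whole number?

roughly 16 times

Doubling time ≈ 70/3 = 23.33 years.
93/23.33 ≈ 4 doublings, so about 2^4 = 16×.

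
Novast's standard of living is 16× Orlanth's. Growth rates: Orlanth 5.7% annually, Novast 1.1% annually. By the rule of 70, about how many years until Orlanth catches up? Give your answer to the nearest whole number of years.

around 61 years

The growth-rate gap is 5.7% − 1.1% = 4.6 percentage points.
So the ratio between them halves every 70/4.6 ≈ 15.22 years.
A 16× gap closes after 4 halvings: 4 × 15.22 ≈ 61 years.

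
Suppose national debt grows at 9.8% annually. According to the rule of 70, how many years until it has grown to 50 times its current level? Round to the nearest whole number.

At 9.8% it doubles every 70/9.8 ≈ 7.14 years.
50× is log₂ 50 ≈ 5.64 doublings, so ≈ 5.64 × 7.14 = 40 years.

40 years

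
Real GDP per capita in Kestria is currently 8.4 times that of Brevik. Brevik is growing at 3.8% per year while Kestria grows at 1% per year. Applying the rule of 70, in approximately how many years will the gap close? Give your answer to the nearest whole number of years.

77 years

The growth-rate gap is 3.8% − 1% = 2.8 percentage points.
So the ratio between them halves every 70/2.8 ≈ 25.00 years.
An 8.4 times gap takes log₂(8.4) ≈ 3.07 halvings to close: 3.07 × 25.00 ≈ 77 years.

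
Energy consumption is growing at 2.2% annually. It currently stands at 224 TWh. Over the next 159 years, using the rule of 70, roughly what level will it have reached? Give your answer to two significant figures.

Doubling time ≈ 70/2.2 = 31.82 years.
159 years is 159/31.82 ≈ 5.00 doublings, a factor of 2^5.00 ≈ 32.00.
224 × 32.00 ≈ 7200 TWh.

approximately 7200 TWh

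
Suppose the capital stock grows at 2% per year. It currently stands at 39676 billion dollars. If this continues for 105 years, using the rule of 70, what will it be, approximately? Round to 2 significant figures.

It doubles every 70/2 ≈ 35.00 years, so 105 years is 3.00 doublings.
2^3.00 ≈ 8.00; 39676 × 8.00 ≈ 320000 billion dollars.

around 320000 billion dollars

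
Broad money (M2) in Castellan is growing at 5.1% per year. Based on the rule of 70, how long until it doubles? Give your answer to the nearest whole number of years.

≈ 14 years

70/5.1 ≈ 13.73, so it doubles roughly every 14 years.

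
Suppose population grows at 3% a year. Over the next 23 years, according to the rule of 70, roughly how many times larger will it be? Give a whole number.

roughly 2 times

At 3% one doubling takes ≈ 23.33 years; 23 years is 1 of them, so ×2.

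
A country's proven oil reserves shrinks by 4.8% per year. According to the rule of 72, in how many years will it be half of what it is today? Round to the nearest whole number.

15 years

Halving time ≈ 72 / 4.8 = 15.00 → 15 years.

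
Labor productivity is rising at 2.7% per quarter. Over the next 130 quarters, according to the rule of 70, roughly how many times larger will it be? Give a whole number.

around 32 times

Doubling time ≈ 70/2.7 = 25.93 quarters.
130/25.93 ≈ 5 doublings, so about 2^5 = 32×.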